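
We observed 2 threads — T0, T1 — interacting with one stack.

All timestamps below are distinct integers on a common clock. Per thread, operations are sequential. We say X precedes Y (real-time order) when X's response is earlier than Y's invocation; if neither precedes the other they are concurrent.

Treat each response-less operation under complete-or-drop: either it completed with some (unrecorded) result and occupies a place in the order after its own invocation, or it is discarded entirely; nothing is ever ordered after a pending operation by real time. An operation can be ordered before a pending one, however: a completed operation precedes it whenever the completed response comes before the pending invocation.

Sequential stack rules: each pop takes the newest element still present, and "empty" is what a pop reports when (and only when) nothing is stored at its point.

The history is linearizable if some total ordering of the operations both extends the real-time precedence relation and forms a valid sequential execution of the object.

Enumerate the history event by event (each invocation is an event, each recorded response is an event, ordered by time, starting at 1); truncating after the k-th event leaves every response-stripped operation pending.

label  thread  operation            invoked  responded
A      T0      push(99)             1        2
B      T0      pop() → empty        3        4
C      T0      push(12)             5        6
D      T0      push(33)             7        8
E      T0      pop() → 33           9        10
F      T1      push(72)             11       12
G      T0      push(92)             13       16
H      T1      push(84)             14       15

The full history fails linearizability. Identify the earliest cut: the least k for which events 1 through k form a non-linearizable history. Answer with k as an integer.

one valid order for events 1..3 is A:
1. A push(99), leaving stack <99>
include event 4 — B responding at 4 — and every candidate order breaks
for example A, B fails at step 2: B pop() → empty is not legal there

4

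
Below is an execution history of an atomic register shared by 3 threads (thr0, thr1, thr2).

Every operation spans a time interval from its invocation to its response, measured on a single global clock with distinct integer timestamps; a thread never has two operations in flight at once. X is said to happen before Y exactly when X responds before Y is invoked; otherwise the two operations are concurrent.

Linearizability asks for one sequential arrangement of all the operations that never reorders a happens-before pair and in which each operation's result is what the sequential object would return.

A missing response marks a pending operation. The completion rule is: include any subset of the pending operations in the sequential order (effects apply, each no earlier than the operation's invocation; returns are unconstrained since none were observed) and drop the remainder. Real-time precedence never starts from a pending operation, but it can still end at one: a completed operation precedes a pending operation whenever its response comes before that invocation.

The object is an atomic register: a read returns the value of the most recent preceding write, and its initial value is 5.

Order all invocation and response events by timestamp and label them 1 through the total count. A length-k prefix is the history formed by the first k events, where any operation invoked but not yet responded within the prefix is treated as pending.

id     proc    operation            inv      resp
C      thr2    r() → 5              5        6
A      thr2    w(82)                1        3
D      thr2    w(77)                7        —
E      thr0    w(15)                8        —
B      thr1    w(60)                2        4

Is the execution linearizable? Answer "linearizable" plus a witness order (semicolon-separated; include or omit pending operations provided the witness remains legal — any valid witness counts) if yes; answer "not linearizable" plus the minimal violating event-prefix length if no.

not linearizable — minimal violating prefix: 6 events

events 1..5 are fine; event 6 — the response of C at time 6 — makes the prefix non-linearizable
2 orders of the 3 completed atomic register ops respect real time; none is legal
take A, B, C: step 3 already fails, because C r() → 5 cannot occur there
take B, A, C: step 3 already fails, because C r() → 5 cannot occur there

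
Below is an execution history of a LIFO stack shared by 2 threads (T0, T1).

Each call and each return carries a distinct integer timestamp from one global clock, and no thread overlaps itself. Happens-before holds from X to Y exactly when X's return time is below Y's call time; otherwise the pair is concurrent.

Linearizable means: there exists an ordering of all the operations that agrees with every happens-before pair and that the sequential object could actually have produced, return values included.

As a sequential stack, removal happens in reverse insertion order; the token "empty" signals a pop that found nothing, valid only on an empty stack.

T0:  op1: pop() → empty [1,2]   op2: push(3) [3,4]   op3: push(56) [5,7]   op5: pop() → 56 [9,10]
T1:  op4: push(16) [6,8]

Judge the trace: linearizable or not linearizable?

linearizable

a witness: op1, op2, op4, op3, op5
step 1: op1 pop() → empty — stack <>
step 2: op2 push(3) — stack <3>
step 3: op4 push(16) — stack <3,16>
step 4: op3 push(56) — stack <3,16,56>
step 5: op5 pop() → 56 — stack <3,16>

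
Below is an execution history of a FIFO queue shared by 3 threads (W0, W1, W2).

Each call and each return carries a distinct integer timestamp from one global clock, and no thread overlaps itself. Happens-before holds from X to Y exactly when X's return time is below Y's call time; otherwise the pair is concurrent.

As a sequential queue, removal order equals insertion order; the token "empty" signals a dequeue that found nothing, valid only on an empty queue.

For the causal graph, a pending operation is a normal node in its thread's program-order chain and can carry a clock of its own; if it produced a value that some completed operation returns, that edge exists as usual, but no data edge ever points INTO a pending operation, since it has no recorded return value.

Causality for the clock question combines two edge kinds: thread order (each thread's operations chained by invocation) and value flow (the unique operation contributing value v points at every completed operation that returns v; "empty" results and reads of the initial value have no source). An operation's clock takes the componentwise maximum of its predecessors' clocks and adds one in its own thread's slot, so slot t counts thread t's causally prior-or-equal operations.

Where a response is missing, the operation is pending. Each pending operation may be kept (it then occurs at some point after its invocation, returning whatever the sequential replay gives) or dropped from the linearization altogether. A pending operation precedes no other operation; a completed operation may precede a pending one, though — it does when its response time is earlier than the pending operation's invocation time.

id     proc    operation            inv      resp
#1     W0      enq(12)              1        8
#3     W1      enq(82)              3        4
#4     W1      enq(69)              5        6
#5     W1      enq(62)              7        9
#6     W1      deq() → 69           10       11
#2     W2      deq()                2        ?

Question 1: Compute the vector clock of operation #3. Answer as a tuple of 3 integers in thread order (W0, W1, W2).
Answer: (0, 1, 0)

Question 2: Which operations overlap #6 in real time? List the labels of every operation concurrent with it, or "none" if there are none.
Answer: #2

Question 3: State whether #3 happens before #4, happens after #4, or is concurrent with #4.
Answer: before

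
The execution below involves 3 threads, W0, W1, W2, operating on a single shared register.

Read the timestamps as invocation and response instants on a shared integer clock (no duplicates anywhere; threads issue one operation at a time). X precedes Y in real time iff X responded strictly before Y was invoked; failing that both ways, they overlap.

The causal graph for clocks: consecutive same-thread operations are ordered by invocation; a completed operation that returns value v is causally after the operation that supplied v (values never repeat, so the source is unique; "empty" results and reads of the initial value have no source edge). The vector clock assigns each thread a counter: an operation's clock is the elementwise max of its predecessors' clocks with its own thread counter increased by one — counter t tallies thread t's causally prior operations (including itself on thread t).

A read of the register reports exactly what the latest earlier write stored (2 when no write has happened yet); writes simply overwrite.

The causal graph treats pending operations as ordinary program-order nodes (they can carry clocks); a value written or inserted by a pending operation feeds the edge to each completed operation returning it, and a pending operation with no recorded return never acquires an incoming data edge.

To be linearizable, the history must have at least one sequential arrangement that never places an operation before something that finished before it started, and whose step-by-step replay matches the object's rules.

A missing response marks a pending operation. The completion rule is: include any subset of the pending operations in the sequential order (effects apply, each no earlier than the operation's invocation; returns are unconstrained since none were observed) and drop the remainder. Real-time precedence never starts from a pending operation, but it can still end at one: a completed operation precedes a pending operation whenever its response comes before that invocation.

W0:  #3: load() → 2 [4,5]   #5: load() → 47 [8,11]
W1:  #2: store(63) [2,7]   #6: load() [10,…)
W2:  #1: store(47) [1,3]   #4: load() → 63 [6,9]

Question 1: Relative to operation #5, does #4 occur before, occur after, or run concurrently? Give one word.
concurrent

#4 spans [6,9], #5 spans [8,11]
the intervals overlap in both directions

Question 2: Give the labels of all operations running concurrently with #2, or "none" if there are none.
#1, #3, #4

concurrent with #2 ([2,7]): every op whose interval crosses 2..7
#1 [1,3]: concurrent
#3 [4,5]: concurrent
#4 [6,9]: concurrent
#5 [8,11]: after
#6 [10,…): after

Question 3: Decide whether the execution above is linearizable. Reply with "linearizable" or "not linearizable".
not linearizable

cut after 4 events: linearizable; cut after 5 events (#3 responds, time 5): not linearizable
a single order respects real time; the 2 completed register operations fail replay along it
no completion choice of the 1 pending operation (#2) rescues it — every subset was tried
sample order #1, #3 (pending dropped) stalls at step 2 — #3 load() → 2 has no legal effect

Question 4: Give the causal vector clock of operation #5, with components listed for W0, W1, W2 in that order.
(2, 0, 1)

root op #1, invoked 1: fresh clock plus W2's own tick → (0, 0, 1)
root op #2, invoked 2: fresh clock plus W1's own tick → (0, 1, 0)
root op #3, invoked 4: fresh clock plus W0's own tick → (1, 0, 0)
#6 (invocation 10): componentwise max over VC(#2)=(0, 1, 0), +1 at W1, giving (0, 2, 0)
#4 (invocation 6): componentwise max over VC(#1)=(0, 0, 1), VC(#2)=(0, 1, 0), +1 at W2, giving (0, 1, 2)
#5 (invocation 8): componentwise max over VC(#1)=(0, 0, 1), VC(#3)=(1, 0, 0), +1 at W0, giving (2, 0, 1)
target: VC(#5) = (2, 0, 1)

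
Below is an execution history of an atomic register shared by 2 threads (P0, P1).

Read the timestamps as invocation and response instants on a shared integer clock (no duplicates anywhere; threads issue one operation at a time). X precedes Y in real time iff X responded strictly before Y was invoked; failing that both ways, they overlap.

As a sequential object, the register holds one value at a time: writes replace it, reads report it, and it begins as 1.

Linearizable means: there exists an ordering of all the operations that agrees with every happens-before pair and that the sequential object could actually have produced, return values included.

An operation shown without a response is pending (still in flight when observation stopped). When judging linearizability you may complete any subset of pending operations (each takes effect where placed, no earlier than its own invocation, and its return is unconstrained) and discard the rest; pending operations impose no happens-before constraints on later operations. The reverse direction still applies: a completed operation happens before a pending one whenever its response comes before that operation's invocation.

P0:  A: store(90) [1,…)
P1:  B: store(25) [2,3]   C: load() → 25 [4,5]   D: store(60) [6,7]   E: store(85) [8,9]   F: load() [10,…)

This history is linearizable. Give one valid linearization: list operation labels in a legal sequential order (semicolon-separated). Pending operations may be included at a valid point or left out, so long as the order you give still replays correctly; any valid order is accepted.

A; B; C; D; E

1. A store(90) (pending, included), leaving value 90
2. B store(25), leaving value 25
3. C load() → 25, leaving value 25
4. D store(60), leaving value 60
5. E store(85), leaving value 85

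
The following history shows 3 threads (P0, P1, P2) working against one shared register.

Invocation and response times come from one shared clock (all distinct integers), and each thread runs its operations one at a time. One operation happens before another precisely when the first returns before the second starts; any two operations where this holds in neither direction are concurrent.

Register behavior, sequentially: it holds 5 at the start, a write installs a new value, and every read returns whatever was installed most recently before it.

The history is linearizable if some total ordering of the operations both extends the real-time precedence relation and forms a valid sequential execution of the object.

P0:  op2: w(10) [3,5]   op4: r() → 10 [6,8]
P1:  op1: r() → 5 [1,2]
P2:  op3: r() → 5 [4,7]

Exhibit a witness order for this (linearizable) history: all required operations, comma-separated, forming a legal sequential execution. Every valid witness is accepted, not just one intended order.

op1, op3, op2, op4

1. op1 r() → 5, leaving value 5
2. op3 r() → 5, leaving value 5
3. op2 w(10), leaving value 10
4. op4 r() → 10, leaving value 10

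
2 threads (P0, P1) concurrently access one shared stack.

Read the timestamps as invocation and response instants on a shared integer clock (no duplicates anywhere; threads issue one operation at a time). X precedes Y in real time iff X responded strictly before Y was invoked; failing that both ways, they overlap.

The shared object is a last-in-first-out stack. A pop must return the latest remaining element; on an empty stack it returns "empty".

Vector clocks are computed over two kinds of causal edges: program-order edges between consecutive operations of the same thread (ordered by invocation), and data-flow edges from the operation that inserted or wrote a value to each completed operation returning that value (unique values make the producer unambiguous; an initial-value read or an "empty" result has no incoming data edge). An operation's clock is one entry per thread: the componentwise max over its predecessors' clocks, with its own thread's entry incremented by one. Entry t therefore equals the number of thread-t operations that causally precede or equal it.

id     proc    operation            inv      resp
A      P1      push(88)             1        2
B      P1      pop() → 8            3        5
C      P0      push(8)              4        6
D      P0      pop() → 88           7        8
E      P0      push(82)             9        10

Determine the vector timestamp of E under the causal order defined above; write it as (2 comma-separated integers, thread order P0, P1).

VC(A, invoked at 1): no causal predecessors; +1 on P1 → (0, 1)
VC(C, invoked at 4): no causal predecessors; +1 on P0 → (1, 0)
VC(B, invoked at 3): max of VC(A)=(0, 1), VC(C)=(1, 0), then +1 on thread P1 → (1, 2)
VC(D, invoked at 7): max of VC(A)=(0, 1), VC(C)=(1, 0), then +1 on thread P0 → (2, 1)
VC(E, invoked at 9): max of VC(D)=(2, 1), then +1 on thread P0 → (3, 1)
target: VC(E) = (3, 1)

(3, 1)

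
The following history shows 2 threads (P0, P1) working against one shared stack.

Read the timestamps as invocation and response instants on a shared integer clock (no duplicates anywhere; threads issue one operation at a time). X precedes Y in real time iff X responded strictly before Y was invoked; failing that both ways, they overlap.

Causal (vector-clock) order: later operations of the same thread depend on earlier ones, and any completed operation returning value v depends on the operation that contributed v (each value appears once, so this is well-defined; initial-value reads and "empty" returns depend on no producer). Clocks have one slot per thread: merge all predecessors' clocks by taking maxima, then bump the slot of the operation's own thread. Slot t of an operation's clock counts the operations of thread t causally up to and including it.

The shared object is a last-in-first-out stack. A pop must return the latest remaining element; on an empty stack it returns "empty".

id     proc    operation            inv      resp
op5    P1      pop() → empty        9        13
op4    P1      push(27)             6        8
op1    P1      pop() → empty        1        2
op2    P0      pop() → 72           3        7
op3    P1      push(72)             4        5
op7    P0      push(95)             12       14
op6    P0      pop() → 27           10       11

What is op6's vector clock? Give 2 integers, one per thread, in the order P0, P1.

(2, 3)

op1, invoked 1, has no incoming edges; only P1's bump applies → (0, 1)
merge at op3 (invoked 4): VC(op1)=(0, 1), own-thread bump on P1 → (0, 2)
merge at op4 (invoked 6): VC(op3)=(0, 2), own-thread bump on P1 → (0, 3)
merge at op2 (invoked 3): VC(op3)=(0, 2), own-thread bump on P0 → (1, 2)
merge at op5 (invoked 9): VC(op4)=(0, 3), own-thread bump on P1 → (0, 4)
merge at op6 (invoked 10): VC(op2)=(1, 2), VC(op4)=(0, 3), own-thread bump on P0 → (2, 3)
merge at op7 (invoked 12): VC(op6)=(2, 3), own-thread bump on P0 → (3, 3)
target: VC(op6) = (2, 3)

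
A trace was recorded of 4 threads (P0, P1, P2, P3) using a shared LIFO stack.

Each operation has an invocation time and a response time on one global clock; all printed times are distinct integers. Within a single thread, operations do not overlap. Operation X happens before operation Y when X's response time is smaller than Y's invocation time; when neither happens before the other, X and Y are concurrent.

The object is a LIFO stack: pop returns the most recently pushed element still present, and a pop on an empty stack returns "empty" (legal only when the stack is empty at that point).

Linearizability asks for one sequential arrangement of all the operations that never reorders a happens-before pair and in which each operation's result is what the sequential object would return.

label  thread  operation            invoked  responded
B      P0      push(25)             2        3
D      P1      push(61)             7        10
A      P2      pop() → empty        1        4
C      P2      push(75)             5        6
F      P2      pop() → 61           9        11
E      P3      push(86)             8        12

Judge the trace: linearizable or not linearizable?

witness order: A, B, C, D, F, E
after step 1 (A pop() → empty): stack <>
after step 2 (B push(25)): stack <25>
after step 3 (C push(75)): stack <25,75>
after step 4 (D push(61)): stack <25,75,61>
after step 5 (F pop() → 61): stack <25,75>
after step 6 (E push(86)): stack <25,75,86>

linearizable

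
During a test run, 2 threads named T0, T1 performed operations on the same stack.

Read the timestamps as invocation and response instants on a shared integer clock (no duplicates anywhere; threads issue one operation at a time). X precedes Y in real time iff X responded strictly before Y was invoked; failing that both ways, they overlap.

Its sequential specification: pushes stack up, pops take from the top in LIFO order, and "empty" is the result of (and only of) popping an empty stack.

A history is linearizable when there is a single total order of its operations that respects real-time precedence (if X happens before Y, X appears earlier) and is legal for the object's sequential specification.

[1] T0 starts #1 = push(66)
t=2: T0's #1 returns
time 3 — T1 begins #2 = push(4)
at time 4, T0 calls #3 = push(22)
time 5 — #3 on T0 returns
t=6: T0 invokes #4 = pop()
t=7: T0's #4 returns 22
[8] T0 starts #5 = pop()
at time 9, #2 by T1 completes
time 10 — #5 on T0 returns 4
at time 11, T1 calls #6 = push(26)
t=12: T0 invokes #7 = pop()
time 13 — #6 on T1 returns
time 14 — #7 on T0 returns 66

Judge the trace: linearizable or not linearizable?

a witness: #1, #2, #3, #4, #5, #7, #6
1. #1 push(66), leaving stack <66>
2. #2 push(4), leaving stack <66,4>
3. #3 push(22), leaving stack <66,4,22>
4. #4 pop() → 22, leaving stack <66,4>
5. #5 pop() → 4, leaving stack <66>
6. #7 pop() → 66, leaving stack <>
7. #6 push(26), leaving stack <26>

linearizable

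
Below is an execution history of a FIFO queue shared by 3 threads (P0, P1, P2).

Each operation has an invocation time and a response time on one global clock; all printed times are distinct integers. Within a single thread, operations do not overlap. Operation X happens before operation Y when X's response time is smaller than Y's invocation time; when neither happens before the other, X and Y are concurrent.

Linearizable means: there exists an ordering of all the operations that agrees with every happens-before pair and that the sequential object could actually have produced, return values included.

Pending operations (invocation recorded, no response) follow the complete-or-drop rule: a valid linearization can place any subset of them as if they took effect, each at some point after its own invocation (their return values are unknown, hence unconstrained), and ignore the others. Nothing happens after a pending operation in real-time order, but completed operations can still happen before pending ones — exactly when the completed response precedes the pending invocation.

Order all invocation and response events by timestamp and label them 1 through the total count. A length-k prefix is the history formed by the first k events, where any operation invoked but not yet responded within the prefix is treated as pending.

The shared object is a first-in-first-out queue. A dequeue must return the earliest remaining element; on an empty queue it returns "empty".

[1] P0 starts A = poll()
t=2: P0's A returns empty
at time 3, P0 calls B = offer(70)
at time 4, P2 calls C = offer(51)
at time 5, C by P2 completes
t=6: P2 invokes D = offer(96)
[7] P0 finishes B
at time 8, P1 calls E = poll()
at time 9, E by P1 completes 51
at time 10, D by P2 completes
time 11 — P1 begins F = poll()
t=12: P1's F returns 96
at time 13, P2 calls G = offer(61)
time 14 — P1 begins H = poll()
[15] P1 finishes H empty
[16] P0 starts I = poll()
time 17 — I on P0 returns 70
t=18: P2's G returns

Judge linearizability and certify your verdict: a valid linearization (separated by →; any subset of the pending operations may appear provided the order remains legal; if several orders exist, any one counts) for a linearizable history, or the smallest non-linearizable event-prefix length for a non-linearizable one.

not linearizable — minimal violating prefix: 15 events

through event 14 a valid linearization exists; event 15 (H responding at time 15) ends that
every one of the 5 real-time-consistent orders over 7 completed FIFO queue ops fails the sequential spec
every completion of the 1 pending operation (G) was checked; none linearizes
one such order, A, B, C, D, E, F, H (pending dropped), breaks at step 5 where E poll() → 51 is illegal
one such order, A, B, C, E, D, F, H (pending dropped), breaks at step 4 where E poll() → 51 is illegal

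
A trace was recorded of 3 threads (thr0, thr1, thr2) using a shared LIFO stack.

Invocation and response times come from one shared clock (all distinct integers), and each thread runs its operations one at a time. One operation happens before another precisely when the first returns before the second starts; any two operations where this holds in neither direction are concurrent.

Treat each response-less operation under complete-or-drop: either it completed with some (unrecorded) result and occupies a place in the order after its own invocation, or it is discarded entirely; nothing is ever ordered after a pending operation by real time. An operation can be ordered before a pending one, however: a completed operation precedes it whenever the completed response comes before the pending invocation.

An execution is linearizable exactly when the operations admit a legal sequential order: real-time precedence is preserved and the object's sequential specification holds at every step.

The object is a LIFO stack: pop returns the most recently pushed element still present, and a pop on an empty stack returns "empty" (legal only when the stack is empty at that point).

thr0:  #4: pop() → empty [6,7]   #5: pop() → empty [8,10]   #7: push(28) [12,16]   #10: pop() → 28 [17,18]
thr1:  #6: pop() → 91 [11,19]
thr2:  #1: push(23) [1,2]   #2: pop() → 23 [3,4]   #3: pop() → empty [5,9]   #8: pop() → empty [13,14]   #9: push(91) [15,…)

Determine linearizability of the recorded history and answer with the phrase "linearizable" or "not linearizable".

witness order: #1, #2, #3, #4, #5, #8, #7, #9, #6, #10
after step 1 (#1 push(23)): stack <23>
after step 2 (#2 pop() → 23): stack <>
after step 3 (#3 pop() → empty): stack <>
after step 4 (#4 pop() → empty): stack <>
after step 5 (#5 pop() → empty): stack <>
after step 6 (#8 pop() → empty): stack <>
after step 7 (#7 push(28)): stack <28>
after step 8 (#9 push(91) (pending, included)): stack <28,91>
after step 9 (#6 pop() → 91): stack <28>
after step 10 (#10 pop() → 28): stack <>

linearizable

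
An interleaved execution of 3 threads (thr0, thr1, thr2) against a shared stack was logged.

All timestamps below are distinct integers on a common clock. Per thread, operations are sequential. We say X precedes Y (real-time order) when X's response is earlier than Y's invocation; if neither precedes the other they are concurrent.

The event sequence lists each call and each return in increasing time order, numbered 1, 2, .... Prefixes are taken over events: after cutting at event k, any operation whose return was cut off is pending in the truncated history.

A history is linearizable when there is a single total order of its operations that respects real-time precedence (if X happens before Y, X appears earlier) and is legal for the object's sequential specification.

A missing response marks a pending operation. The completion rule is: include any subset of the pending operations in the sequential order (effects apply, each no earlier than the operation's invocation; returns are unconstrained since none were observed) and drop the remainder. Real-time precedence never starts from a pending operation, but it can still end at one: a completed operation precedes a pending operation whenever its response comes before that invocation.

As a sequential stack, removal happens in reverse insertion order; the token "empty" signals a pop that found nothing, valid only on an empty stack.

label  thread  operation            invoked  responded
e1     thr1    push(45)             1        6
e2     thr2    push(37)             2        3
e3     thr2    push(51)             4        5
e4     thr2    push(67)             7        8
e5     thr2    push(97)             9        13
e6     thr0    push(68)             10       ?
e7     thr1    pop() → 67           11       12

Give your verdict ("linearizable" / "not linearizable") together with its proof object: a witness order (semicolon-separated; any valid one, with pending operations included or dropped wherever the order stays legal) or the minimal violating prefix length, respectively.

linearizable — witness: e1; e2; e3; e4; e7; e5

step 1: e1 push(45) — stack <45>
step 2: e2 push(37) — stack <45,37>
step 3: e3 push(51) — stack <45,37,51>
step 4: e4 push(67) — stack <45,37,51,67>
step 5: e7 pop() → 67 — stack <45,37,51>
step 6: e5 push(97) — stack <45,37,51,97>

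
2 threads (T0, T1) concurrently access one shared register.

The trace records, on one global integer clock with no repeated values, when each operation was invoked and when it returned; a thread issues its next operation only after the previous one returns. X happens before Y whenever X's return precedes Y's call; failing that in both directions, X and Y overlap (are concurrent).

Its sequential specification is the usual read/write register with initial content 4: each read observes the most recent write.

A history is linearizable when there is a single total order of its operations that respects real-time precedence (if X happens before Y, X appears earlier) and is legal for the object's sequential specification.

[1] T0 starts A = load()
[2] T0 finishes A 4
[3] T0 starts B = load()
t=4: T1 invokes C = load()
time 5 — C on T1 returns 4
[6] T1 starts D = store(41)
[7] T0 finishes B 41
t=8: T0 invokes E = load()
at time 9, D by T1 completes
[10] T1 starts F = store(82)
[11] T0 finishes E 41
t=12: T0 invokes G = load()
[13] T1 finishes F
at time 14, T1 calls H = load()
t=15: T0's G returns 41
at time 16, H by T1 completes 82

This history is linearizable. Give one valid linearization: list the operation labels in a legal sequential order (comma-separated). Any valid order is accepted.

after step 1 (A load() → 4): value 4
after step 2 (C load() → 4): value 4
after step 3 (D store(41)): value 41
after step 4 (B load() → 41): value 41
after step 5 (E load() → 41): value 41
after step 6 (G load() → 41): value 41
after step 7 (F store(82)): value 82
after step 8 (H load() → 82): value 82

A, C, D, B, E, G, F, H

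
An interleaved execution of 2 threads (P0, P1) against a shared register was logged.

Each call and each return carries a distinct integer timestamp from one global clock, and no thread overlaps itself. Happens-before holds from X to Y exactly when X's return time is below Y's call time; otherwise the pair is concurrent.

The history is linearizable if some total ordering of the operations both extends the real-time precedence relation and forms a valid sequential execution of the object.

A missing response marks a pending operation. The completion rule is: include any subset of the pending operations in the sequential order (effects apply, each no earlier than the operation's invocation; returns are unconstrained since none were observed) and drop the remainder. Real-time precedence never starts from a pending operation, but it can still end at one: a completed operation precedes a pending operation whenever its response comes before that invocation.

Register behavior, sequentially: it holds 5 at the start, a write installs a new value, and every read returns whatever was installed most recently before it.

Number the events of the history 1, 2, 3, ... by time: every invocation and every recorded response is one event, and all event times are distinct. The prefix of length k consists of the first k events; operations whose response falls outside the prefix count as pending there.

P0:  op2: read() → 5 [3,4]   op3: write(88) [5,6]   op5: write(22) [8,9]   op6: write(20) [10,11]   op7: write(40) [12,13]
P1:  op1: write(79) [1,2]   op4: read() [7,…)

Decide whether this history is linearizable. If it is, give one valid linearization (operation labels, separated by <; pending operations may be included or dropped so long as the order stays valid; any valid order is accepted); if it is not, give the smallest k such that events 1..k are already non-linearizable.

not linearizable — minimal violating prefix: 4 events

prefix check: 1..3 passes, 1..4 fails once op2's time-4 response joins
a single order respects real time; the 2 completed register operations fail replay along it
e.g. op1, op2: illegal at step 2, since op2 read() → 5 cannot apply there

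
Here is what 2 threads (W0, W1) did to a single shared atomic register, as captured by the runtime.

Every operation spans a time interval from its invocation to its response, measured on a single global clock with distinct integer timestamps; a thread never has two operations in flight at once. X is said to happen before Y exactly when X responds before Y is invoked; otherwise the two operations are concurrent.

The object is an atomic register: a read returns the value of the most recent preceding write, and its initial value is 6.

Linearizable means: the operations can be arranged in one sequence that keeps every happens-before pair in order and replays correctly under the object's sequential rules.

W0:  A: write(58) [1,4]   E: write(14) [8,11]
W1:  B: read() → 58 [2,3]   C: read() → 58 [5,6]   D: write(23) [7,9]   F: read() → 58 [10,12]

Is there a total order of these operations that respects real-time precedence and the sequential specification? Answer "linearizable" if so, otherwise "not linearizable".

not linearizable

the violation lands at event 12, F's response at time 12: events 1..11 linearize, events 1..12 do not
real-time-consistent orders of the 6 completed operations: 6 — all fail the atomic register replay
for example A, B, C, D, E, F fails at step 6: F read() → 58 is not legal there
for example A, B, C, D, F, E fails at step 5: F read() → 58 is not legal there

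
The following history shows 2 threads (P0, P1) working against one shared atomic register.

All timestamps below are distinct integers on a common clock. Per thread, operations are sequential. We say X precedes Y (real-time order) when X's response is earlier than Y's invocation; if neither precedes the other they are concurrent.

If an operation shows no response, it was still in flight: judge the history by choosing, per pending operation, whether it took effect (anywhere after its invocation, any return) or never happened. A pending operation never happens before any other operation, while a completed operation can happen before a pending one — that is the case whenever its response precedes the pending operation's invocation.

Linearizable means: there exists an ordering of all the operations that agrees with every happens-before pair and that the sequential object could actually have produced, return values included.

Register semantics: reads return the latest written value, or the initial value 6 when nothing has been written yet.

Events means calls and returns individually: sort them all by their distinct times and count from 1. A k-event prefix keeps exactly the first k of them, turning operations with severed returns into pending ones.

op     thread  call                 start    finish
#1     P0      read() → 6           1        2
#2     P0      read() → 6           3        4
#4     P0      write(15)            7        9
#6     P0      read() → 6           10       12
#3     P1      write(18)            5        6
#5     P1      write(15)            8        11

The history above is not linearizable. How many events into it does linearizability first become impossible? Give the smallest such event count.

12

events 1..11 are linearizable, e.g. via #1, #2, #3, #4, #5:
after step 1 (#1 read() → 6): value 6
after step 2 (#2 read() → 6): value 6
after step 3 (#3 write(18)): value 18
after step 4 (#4 write(15)): value 15
after step 5 (#5 write(15)): value 15
event 12 — #6's response, time 12 — after it, nothing linearizes
take #1, #2, #3, #4, #5, #6: step 6 already fails, because #6 read() → 6 cannot occur there
take #1, #2, #3, #4, #6, #5: step 5 already fails, because #6 read() → 6 cannot occur there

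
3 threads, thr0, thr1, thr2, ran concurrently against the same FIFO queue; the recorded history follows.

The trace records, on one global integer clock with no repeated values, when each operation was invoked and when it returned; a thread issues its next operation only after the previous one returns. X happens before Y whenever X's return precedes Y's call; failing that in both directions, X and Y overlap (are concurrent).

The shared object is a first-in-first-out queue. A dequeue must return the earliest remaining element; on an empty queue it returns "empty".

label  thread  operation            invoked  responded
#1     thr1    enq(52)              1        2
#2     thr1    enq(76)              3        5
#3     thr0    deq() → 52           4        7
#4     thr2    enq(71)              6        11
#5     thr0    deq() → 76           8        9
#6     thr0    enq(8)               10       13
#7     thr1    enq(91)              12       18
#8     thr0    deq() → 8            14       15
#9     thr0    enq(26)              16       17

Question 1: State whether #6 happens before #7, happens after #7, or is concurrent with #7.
#6 spans [10,13], #7 spans [12,18]
the intervals overlap in both directions

concurrent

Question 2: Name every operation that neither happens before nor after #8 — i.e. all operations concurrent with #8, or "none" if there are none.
concurrent with #8 ([14,15]): every op whose interval crosses 14..15
#1 [1,2]: before
#2 [3,5]: before
#3 [4,7]: before
#4 [6,11]: before
#5 [8,9]: before
#6 [10,13]: before
#7 [12,18]: concurrent
#9 [16,17]: after

#7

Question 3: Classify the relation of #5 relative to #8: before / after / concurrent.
#5 spans [8,9], #8 spans [14,15]
resp(#5)=9 < inv(#8)=14

before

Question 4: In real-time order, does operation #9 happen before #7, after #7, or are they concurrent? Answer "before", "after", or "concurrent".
#9 spans [16,17], #7 spans [12,18]
the intervals overlap in both directions

concurrent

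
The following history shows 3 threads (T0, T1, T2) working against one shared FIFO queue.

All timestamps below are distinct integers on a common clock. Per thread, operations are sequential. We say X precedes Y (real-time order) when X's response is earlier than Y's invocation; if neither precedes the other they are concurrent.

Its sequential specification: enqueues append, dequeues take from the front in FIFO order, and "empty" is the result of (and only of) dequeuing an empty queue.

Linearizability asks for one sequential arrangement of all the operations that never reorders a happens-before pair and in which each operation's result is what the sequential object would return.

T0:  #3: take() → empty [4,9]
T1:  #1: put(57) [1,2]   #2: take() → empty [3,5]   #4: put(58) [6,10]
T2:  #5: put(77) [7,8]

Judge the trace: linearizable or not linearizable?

the violation lands at event 9, #3's response at time 9: events 1..8 linearize, events 1..9 do not
no legal order exists: 3 real-time-consistent candidates over 4 completed FIFO queue operations, all rejected
completion choices over the 1 pending operation (#4) were checked; none helps
sample order #1, #2, #3, #5 (pending dropped) stalls at step 2 — #2 take() → empty has no legal effect
sample order #1, #2, #5, #3 (pending dropped) stalls at step 2 — #2 take() → empty has no legal effect

not linearizable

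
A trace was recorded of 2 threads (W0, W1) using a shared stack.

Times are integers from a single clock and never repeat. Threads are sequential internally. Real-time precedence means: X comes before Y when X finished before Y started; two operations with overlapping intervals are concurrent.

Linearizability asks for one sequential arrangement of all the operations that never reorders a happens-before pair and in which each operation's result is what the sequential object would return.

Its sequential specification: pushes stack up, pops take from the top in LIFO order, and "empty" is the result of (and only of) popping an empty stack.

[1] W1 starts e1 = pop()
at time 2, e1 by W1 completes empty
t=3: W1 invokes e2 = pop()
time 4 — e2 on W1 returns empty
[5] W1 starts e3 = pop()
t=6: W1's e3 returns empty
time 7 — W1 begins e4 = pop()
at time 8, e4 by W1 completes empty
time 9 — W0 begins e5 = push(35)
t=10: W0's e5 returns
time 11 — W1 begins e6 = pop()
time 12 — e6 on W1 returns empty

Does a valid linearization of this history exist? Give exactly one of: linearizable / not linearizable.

prefix check: 1..11 passes, 1..12 fails once e6's time-12 response joins
the completed operations (6 total) allow one real-time order; the stack replay rejects it
one such order, e1, e2, e3, e4, e5, e6, breaks at step 6 where e6 pop() → empty is illegal

not linearizable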